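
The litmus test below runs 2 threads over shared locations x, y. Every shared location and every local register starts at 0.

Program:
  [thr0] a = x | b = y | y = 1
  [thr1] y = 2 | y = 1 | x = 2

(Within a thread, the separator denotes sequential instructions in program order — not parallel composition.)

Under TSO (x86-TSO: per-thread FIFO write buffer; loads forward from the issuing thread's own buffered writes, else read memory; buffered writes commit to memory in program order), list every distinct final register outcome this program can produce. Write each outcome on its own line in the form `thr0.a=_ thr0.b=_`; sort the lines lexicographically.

thr0.a=0 thr0.b=0
thr0.a=0 thr0.b=1
thr0.a=0 thr0.b=2
thr0.a=2 thr0.b=1

outcome vector order: (thr0.a,thr0.b)
|TSO outcomes| = 4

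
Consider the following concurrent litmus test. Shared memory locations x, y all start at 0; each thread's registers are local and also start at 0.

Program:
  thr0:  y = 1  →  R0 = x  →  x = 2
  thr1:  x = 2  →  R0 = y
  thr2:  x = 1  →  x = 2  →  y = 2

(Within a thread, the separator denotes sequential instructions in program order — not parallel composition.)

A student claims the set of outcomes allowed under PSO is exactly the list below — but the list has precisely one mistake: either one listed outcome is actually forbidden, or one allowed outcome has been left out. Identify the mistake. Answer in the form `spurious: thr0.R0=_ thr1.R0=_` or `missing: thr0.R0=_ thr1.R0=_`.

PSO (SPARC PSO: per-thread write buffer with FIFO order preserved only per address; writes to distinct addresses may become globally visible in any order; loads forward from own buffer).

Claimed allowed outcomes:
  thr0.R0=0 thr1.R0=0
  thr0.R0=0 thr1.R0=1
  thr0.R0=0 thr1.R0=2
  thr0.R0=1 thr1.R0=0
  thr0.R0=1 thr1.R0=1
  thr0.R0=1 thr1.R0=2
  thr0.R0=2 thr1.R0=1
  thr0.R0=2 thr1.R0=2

missing: thr0.R0=2 thr1.R0=0

outcome vector order: (thr0.R0,thr1.R0)
under PSO → (0,0); (0,1); (0,2); (1,0); (1,1); (1,2); (2,0); (2,1); (2,2)
PSO∖claimed = {(2,0)}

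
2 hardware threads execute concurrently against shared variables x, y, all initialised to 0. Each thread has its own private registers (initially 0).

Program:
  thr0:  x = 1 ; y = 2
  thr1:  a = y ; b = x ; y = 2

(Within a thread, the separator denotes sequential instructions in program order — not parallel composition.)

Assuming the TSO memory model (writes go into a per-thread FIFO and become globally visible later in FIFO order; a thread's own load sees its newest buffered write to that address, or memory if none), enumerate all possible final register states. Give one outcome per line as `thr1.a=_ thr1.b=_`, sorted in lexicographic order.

outcome vector order: (thr1.a,thr1.b)
|TSO outcomes| = 3

thr1.a=0 thr1.b=0
thr1.a=0 thr1.b=1
thr1.a=2 thr1.b=1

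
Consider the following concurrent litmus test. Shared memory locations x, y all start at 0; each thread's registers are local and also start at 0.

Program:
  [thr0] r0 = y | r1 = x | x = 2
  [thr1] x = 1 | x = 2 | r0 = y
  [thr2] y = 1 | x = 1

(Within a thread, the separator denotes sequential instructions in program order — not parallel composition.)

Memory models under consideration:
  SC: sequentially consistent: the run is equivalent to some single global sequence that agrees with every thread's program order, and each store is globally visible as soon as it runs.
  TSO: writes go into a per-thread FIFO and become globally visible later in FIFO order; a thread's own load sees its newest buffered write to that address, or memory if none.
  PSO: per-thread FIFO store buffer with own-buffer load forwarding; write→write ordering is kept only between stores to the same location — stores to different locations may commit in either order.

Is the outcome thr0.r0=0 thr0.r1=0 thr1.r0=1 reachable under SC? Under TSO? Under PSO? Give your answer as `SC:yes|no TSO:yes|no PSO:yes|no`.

outcome vector order: (thr0.r0,thr0.r1,thr1.r0)
under SC → 0/0/0, 0/0/1, 0/1/0, 0/1/1, 0/2/0, 0/2/1, 1/0/1, 1/1/0, 1/1/1, 1/2/0, 1/2/1
under TSO → 0/0/0, 0/0/1, 0/1/0, 0/1/1, 0/2/0, 0/2/1, 1/0/0, 1/0/1, 1/1/0, 1/1/1, 1/2/0, 1/2/1
under PSO → 0/0/0, 0/0/1, 0/1/0, 0/1/1, 0/2/0, 0/2/1, 1/0/0, 1/0/1, 1/1/0, 1/1/1, 1/2/0, 1/2/1
target 0/0/1 ∈ {SC,TSO,PSO}

SC:yes TSO:yes PSO:yes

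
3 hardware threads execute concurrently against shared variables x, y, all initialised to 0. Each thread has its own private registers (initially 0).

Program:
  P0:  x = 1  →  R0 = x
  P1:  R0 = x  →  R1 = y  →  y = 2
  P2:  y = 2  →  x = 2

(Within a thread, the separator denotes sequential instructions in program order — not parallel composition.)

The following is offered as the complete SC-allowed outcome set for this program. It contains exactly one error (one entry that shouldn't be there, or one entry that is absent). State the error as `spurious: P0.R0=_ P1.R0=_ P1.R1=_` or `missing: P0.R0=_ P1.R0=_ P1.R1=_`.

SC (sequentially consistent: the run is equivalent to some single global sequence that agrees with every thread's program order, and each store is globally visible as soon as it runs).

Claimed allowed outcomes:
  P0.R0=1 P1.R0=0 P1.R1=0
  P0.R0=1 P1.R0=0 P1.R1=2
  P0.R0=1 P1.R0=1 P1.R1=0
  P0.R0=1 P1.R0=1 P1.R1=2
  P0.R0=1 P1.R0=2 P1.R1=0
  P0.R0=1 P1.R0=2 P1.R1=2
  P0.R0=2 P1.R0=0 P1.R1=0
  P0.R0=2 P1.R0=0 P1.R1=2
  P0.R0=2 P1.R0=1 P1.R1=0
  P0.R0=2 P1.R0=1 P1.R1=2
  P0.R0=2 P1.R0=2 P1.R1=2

outcome vector order: (P0.R0,P1.R0,P1.R1)
SC: 10 outcomes — {(1,0,0), (1,0,2), (1,1,0), (1,1,2), (1,2,2), (2,0,0), (2,0,2), (2,1,0), (2,1,2), (2,2,2)}
claimed∖SC = {(1,2,0)}

spurious: P0.R0=1 P1.R0=2 P1.R1=0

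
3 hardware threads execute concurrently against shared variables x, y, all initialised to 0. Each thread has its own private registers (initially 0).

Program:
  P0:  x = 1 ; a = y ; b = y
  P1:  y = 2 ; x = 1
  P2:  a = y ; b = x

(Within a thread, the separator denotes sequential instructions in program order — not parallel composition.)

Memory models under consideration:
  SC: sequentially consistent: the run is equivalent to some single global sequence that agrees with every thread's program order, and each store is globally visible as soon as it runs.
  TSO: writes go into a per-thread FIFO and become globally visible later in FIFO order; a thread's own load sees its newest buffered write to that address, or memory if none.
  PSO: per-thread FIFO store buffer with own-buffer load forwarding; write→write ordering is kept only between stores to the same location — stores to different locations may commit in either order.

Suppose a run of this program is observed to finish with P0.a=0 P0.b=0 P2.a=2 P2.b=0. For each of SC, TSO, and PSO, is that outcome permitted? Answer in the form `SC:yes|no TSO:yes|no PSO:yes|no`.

SC:no TSO:yes PSO:yes

outcome vector order: (P0.a,P0.b,P2.a,P2.b)
SC: 10 outcomes — {0000 0001 0021 0200 0201 0221 2200 2201 2220 2221}
TSO: 12 outcomes — {0000 0001 0020 0021 0200 0201 0220 0221 2200 2201 2220 2221}
PSO: 12 outcomes — {0000 0001 0020 0021 0200 0201 0220 0221 2200 2201 2220 2221}
target 0020 ∈ {TSO,PSO}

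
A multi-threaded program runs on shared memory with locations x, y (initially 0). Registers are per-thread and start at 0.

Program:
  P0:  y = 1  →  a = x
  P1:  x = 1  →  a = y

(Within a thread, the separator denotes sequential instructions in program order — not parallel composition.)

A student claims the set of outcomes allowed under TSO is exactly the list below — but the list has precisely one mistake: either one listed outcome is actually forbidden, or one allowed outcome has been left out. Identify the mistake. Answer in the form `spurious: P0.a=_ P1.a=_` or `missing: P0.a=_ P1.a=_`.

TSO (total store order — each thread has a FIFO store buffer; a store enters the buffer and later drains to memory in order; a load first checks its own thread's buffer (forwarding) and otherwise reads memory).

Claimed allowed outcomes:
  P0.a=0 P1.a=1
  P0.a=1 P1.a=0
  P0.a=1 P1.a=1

missing: P0.a=0 P1.a=0

outcome vector order: (P0.a,P1.a)
under TSO → (0,0) (0,1) (1,0) (1,1)
TSO∖claimed = {(0,0)}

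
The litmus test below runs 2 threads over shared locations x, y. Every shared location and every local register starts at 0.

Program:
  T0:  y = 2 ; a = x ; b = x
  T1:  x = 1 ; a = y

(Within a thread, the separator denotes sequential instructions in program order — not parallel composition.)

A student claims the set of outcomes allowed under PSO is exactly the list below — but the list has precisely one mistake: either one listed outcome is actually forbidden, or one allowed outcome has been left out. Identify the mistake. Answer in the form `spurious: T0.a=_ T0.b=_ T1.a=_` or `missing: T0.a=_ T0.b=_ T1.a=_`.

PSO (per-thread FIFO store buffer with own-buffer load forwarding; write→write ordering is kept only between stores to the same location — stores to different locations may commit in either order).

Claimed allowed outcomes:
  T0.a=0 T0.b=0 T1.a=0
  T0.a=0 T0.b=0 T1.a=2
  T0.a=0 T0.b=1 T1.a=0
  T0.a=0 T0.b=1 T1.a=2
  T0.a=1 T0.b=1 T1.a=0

outcome vector order: (T0.a,T0.b,T1.a)
under PSO → <0 0 0>, <0 0 2>, <0 1 0>, <0 1 2>, <1 1 0>, <1 1 2>
PSO∖claimed = {<1 1 2>}

missing: T0.a=1 T0.b=1 T1.a=2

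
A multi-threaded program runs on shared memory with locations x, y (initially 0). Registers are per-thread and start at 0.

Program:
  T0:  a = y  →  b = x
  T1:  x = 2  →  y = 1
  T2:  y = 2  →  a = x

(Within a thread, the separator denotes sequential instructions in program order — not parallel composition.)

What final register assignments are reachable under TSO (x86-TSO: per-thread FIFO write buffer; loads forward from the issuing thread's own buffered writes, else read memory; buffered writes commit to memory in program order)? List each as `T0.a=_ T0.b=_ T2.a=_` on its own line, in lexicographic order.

outcome vector order: (T0.a,T0.b,T2.a)
|TSO outcomes| = 10

T0.a=0 T0.b=0 T2.a=0
T0.a=0 T0.b=0 T2.a=2
T0.a=0 T0.b=2 T2.a=0
T0.a=0 T0.b=2 T2.a=2
T0.a=1 T0.b=2 T2.a=0
T0.a=1 T0.b=2 T2.a=2
T0.a=2 T0.b=0 T2.a=0
T0.a=2 T0.b=0 T2.a=2
T0.a=2 T0.b=2 T2.a=0
T0.a=2 T0.b=2 T2.a=2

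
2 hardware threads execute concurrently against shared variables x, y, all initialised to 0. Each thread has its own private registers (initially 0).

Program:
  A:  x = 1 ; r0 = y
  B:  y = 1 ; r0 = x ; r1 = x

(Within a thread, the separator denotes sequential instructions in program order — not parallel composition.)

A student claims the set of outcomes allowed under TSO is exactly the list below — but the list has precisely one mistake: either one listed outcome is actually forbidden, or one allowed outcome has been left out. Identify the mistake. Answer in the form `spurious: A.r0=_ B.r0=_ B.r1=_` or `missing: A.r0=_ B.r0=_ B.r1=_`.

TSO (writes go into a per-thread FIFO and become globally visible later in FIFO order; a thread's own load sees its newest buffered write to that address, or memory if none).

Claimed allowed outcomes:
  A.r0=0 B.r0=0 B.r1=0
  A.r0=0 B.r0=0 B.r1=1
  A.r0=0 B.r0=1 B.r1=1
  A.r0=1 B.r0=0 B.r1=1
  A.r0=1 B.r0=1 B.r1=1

missing: A.r0=1 B.r0=0 B.r1=0

outcome vector order: (A.r0,B.r0,B.r1)
under TSO → 000 001 011 100 101 111
TSO∖claimed = {100}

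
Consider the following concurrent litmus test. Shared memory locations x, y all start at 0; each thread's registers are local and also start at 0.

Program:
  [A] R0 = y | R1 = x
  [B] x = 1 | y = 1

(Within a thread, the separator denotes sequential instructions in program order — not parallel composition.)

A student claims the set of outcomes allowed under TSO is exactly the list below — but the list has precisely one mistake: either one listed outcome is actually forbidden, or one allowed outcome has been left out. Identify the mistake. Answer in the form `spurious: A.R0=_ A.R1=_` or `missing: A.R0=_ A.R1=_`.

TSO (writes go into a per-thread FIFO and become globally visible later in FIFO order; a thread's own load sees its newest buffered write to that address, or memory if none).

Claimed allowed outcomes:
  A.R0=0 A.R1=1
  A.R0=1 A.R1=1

missing: A.R0=0 A.R1=0

outcome vector order: (A.R0,A.R1)
TSO (3): 00 01 11
TSO∖claimed = {00}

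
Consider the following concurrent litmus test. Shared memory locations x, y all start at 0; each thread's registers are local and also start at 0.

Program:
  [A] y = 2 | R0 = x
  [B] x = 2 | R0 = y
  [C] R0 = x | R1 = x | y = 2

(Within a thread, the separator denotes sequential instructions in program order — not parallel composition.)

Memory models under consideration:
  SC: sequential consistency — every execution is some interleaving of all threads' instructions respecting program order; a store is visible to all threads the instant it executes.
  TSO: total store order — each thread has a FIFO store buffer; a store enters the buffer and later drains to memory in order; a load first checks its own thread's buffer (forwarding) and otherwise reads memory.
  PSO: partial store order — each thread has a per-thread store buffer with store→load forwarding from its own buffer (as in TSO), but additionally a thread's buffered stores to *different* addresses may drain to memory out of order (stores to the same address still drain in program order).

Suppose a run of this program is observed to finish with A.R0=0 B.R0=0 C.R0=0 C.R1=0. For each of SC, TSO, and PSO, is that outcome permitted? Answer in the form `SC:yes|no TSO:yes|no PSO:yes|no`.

SC:no TSO:yes PSO:yes

outcome vector order: (A.R0,B.R0,C.R0,C.R1)
SC (9): (0,2,0,0), (0,2,0,2), (0,2,2,2), (2,0,0,0), (2,0,0,2), (2,0,2,2), (2,2,0,0), (2,2,0,2), (2,2,2,2)
TSO (12): (0,0,0,0), (0,0,0,2), (0,0,2,2), (0,2,0,0), (0,2,0,2), (0,2,2,2), (2,0,0,0), (2,0,0,2), (2,0,2,2), (2,2,0,0), (2,2,0,2), (2,2,2,2)
PSO (12): (0,0,0,0), (0,0,0,2), (0,0,2,2), (0,2,0,0), (0,2,0,2), (0,2,2,2), (2,0,0,0), (2,0,0,2), (2,0,2,2), (2,2,0,0), (2,2,0,2), (2,2,2,2)
target (0,0,0,0) ∈ {TSO,PSO}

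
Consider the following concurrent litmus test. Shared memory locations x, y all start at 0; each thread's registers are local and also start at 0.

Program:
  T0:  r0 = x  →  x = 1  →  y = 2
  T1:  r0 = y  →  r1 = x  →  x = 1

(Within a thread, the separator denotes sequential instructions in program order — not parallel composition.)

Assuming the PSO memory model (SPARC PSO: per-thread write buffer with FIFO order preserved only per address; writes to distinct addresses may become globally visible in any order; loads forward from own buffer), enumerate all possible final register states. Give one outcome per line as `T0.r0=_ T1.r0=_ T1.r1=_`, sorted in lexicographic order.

T0.r0=0 T1.r0=0 T1.r1=0
T0.r0=0 T1.r0=0 T1.r1=1
T0.r0=0 T1.r0=2 T1.r1=0
T0.r0=0 T1.r0=2 T1.r1=1
T0.r0=1 T1.r0=0 T1.r1=0

outcome vector order: (T0.r0,T1.r0,T1.r1)
|PSO outcomes| = 5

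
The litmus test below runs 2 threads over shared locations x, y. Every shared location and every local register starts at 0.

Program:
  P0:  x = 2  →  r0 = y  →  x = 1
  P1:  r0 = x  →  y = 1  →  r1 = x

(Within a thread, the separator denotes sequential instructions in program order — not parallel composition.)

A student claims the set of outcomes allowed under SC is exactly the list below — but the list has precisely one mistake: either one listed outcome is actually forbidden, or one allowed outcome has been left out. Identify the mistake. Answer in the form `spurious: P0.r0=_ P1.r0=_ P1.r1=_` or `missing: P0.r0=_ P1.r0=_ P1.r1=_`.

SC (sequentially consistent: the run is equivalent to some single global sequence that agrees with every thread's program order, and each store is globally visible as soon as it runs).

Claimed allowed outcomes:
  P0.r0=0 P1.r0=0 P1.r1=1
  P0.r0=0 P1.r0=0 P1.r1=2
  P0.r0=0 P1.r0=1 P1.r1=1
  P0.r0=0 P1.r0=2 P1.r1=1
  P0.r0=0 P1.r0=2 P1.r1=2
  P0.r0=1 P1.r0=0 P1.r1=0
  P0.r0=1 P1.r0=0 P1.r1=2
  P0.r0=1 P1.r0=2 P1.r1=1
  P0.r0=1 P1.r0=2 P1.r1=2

missing: P0.r0=1 P1.r0=0 P1.r1=1

outcome vector order: (P0.r0,P1.r0,P1.r1)
SC: 10 outcomes — {001; 002; 011; 021; 022; 100; 101; 102; 121; 122}
SC∖claimed = {101}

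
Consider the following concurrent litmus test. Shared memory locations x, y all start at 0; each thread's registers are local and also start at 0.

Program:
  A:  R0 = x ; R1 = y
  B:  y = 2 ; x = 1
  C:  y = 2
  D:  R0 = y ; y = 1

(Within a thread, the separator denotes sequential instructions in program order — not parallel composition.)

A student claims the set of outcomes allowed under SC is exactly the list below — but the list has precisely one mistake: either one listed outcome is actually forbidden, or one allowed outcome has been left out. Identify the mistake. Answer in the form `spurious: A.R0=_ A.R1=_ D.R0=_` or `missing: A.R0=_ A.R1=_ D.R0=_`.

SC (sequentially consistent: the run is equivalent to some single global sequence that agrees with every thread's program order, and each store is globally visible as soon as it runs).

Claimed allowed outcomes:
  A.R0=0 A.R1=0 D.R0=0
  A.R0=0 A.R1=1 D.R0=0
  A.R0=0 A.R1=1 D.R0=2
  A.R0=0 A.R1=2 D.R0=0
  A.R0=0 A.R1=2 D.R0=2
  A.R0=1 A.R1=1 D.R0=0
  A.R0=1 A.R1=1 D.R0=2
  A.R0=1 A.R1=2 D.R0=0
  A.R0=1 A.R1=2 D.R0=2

missing: A.R0=0 A.R1=0 D.R0=2

outcome vector order: (A.R0,A.R1,D.R0)
[SC] allowed = {0/0/0, 0/0/2, 0/1/0, 0/1/2, 0/2/0, 0/2/2, 1/1/0, 1/1/2, 1/2/0, 1/2/2}
SC∖claimed = {0/0/2}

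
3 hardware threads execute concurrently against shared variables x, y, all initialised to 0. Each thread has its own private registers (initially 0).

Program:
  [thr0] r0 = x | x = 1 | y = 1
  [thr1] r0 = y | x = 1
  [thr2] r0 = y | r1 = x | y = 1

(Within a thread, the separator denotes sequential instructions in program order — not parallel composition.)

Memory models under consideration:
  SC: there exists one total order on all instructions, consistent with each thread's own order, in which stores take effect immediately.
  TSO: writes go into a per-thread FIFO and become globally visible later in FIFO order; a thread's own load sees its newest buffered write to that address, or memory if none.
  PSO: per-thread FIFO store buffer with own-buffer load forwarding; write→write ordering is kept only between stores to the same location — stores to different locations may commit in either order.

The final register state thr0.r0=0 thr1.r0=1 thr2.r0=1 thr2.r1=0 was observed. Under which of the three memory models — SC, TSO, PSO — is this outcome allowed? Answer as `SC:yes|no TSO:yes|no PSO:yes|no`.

outcome vector order: (thr0.r0,thr1.r0,thr2.r0,thr2.r1)
under SC → <0 0 0 0>; <0 0 0 1>; <0 0 1 1>; <0 1 0 0>; <0 1 0 1>; <0 1 1 1>; <1 0 0 0>; <1 0 0 1>; <1 0 1 1>; <1 1 0 0>
under TSO → <0 0 0 0>; <0 0 0 1>; <0 0 1 1>; <0 1 0 0>; <0 1 0 1>; <0 1 1 1>; <1 0 0 0>; <1 0 0 1>; <1 0 1 1>; <1 1 0 0>
under PSO → <0 0 0 0>; <0 0 0 1>; <0 0 1 0>; <0 0 1 1>; <0 1 0 0>; <0 1 0 1>; <0 1 1 0>; <0 1 1 1>; <1 0 0 0>; <1 0 0 1>; <1 0 1 1>; <1 1 0 0>
target <0 1 1 0> ∈ {PSO}

SC:no TSO:no PSO:yes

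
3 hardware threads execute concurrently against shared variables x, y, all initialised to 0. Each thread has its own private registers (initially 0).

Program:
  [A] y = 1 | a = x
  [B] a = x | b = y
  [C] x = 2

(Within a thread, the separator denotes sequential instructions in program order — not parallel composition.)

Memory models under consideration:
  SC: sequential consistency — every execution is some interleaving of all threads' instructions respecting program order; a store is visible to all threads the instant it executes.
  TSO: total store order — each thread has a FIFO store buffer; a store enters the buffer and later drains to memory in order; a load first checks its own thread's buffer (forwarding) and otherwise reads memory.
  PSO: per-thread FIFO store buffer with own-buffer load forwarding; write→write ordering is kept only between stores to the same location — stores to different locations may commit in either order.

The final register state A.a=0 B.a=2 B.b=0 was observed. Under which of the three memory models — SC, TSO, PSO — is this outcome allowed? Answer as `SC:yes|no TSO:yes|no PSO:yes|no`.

SC:no TSO:yes PSO:yes

outcome vector order: (A.a,B.a,B.b)
[SC] allowed = {(0,0,0), (0,0,1), (0,2,1), (2,0,0), (2,0,1), (2,2,0), (2,2,1)}
[TSO] allowed = {(0,0,0), (0,0,1), (0,2,0), (0,2,1), (2,0,0), (2,0,1), (2,2,0), (2,2,1)}
[PSO] allowed = {(0,0,0), (0,0,1), (0,2,0), (0,2,1), (2,0,0), (2,0,1), (2,2,0), (2,2,1)}
target (0,2,0) ∈ {TSO,PSO}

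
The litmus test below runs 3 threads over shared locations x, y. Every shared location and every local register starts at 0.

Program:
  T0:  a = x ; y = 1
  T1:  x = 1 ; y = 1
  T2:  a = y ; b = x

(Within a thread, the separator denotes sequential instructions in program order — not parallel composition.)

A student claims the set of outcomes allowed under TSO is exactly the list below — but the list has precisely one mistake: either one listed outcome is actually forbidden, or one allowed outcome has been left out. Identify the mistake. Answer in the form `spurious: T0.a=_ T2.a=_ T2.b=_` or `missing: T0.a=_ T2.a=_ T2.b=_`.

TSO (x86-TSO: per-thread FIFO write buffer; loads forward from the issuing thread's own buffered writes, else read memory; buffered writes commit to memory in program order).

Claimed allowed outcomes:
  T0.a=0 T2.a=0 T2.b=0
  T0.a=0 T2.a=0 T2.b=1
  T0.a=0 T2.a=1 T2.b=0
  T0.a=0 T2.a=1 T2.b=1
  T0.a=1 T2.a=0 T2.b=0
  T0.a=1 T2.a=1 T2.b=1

outcome vector order: (T0.a,T2.a,T2.b)
TSO (7): <0 0 0>, <0 0 1>, <0 1 0>, <0 1 1>, <1 0 0>, <1 0 1>, <1 1 1>
TSO∖claimed = {<1 0 1>}

missing: T0.a=1 T2.a=0 T2.b=1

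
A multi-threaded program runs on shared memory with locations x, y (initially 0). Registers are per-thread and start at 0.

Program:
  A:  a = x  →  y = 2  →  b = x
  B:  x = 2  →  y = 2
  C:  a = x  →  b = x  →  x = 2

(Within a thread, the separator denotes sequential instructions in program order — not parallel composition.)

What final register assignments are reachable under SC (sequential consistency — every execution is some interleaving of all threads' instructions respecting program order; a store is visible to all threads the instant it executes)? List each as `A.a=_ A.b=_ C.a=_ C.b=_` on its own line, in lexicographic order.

A.a=0 A.b=0 C.a=0 C.b=0
A.a=0 A.b=0 C.a=0 C.b=2
A.a=0 A.b=0 C.a=2 C.b=2
A.a=0 A.b=2 C.a=0 C.b=0
A.a=0 A.b=2 C.a=0 C.b=2
A.a=0 A.b=2 C.a=2 C.b=2
A.a=2 A.b=2 C.a=0 C.b=0
A.a=2 A.b=2 C.a=0 C.b=2
A.a=2 A.b=2 C.a=2 C.b=2

outcome vector order: (A.a,A.b,C.a,C.b)
|SC outcomes| = 9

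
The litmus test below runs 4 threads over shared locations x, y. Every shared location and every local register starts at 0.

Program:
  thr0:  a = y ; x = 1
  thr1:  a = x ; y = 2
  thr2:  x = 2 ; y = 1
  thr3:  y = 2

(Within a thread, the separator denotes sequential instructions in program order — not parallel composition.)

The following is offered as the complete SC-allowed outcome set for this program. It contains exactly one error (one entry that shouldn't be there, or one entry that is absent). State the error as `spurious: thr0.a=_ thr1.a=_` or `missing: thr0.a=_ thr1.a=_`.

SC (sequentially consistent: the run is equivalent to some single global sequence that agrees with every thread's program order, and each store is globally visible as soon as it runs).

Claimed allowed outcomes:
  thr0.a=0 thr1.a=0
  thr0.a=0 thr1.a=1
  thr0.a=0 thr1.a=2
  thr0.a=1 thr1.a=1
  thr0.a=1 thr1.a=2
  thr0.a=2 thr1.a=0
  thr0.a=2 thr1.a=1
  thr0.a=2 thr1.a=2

outcome vector order: (thr0.a,thr1.a)
[SC] allowed = {0/0 0/1 0/2 1/0 1/1 1/2 2/0 2/1 2/2}
SC∖claimed = {1/0}

missing: thr0.a=1 thr1.a=0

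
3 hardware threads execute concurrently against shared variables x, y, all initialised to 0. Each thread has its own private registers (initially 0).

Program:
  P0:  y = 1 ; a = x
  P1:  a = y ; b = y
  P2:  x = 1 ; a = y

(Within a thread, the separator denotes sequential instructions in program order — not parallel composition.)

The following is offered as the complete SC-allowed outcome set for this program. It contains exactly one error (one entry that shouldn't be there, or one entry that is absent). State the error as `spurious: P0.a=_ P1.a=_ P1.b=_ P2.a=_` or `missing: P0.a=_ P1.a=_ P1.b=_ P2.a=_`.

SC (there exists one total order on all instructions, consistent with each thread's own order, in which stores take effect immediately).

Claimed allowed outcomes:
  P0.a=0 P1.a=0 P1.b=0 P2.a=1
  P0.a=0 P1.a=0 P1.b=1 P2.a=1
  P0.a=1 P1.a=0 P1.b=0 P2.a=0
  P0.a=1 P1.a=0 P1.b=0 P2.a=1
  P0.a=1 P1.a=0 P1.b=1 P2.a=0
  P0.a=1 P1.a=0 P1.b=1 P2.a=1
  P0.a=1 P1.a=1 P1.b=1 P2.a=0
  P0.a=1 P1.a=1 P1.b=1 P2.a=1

outcome vector order: (P0.a,P1.a,P1.b,P2.a)
under SC → <0 0 0 1>, <0 0 1 1>, <0 1 1 1>, <1 0 0 0>, <1 0 0 1>, <1 0 1 0>, <1 0 1 1>, <1 1 1 0>, <1 1 1 1>
SC∖claimed = {<0 1 1 1>}

missing: P0.a=0 P1.a=1 P1.b=1 P2.a=1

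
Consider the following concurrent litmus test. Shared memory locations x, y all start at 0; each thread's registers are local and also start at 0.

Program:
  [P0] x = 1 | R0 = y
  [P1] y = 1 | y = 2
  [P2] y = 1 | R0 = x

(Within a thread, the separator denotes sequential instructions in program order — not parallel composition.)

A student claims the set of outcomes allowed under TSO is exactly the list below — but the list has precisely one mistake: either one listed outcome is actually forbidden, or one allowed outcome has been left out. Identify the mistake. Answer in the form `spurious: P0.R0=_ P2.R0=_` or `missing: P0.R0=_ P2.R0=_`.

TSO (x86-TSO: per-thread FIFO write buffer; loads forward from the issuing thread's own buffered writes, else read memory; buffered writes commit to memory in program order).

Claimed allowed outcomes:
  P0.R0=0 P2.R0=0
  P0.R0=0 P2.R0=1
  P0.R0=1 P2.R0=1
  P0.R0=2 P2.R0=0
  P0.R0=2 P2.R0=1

outcome vector order: (P0.R0,P2.R0)
TSO: 6 outcomes — {00; 01; 10; 11; 20; 21}
TSO∖claimed = {10}

missing: P0.R0=1 P2.R0=0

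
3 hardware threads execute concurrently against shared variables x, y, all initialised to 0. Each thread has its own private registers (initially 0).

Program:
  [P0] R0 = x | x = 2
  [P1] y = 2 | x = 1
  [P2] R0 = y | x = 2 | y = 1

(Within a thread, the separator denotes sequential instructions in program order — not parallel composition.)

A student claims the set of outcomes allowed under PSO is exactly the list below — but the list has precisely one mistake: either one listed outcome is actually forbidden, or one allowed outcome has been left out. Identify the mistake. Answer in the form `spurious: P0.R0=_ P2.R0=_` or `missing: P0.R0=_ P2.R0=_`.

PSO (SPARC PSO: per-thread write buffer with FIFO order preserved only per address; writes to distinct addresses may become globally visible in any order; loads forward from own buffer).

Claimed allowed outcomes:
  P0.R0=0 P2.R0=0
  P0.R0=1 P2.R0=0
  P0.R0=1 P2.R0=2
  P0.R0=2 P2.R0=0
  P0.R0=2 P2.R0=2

outcome vector order: (P0.R0,P2.R0)
under PSO → 0/0 0/2 1/0 1/2 2/0 2/2
PSO∖claimed = {0/2}

missing: P0.R0=0 P2.R0=2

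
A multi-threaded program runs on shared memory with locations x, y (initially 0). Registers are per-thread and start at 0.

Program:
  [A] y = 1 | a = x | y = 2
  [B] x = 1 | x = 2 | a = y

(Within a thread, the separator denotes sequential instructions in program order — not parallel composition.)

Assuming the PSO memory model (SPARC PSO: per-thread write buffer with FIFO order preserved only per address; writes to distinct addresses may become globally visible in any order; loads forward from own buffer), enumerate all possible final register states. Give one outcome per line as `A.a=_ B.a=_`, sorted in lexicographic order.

A.a=0 B.a=0
A.a=0 B.a=1
A.a=0 B.a=2
A.a=1 B.a=0
A.a=1 B.a=1
A.a=1 B.a=2
A.a=2 B.a=0
A.a=2 B.a=1
A.a=2 B.a=2

outcome vector order: (A.a,B.a)
|PSO outcomes| = 9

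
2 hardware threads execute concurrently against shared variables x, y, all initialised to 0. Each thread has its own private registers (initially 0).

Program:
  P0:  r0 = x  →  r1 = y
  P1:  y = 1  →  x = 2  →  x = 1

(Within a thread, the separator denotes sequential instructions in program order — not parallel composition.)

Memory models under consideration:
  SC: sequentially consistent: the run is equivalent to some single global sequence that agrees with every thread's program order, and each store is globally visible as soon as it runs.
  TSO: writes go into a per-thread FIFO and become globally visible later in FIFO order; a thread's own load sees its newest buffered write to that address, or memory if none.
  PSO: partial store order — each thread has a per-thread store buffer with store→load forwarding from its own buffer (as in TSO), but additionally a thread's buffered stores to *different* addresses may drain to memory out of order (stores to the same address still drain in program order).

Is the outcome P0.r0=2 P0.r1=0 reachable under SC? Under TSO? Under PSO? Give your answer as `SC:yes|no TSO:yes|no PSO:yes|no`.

SC:no TSO:no PSO:yes

outcome vector order: (P0.r0,P0.r1)
under SC → 0/0, 0/1, 1/1, 2/1
under TSO → 0/0, 0/1, 1/1, 2/1
under PSO → 0/0, 0/1, 1/0, 1/1, 2/0, 2/1
target 2/0 ∈ {PSO}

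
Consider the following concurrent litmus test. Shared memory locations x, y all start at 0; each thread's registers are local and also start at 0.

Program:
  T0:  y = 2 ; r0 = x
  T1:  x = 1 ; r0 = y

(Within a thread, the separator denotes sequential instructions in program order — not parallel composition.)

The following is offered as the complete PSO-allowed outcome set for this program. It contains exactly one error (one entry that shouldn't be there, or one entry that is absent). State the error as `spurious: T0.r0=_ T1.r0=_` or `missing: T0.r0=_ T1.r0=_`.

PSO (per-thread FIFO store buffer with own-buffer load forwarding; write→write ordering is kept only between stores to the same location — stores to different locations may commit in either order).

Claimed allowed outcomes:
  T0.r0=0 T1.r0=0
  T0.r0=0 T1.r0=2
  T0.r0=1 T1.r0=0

missing: T0.r0=1 T1.r0=2

outcome vector order: (T0.r0,T1.r0)
[PSO] allowed = {00 02 10 12}
PSO∖claimed = {12}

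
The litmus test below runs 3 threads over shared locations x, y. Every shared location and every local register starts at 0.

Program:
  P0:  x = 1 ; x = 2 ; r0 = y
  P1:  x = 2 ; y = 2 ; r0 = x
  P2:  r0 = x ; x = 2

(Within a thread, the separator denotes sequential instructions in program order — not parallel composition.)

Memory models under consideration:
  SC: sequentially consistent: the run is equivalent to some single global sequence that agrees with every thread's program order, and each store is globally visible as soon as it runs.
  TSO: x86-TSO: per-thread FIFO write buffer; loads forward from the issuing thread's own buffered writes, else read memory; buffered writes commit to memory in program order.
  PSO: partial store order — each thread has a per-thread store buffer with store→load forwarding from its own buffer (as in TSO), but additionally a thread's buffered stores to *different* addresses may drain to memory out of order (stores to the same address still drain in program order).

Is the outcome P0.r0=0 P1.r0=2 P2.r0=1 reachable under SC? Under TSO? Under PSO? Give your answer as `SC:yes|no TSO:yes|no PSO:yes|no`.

outcome vector order: (P0.r0,P1.r0,P2.r0)
SC: 9 outcomes — {0/2/0; 0/2/1; 0/2/2; 2/1/0; 2/1/1; 2/1/2; 2/2/0; 2/2/1; 2/2/2}
TSO: 12 outcomes — {0/1/0; 0/1/1; 0/1/2; 0/2/0; 0/2/1; 0/2/2; 2/1/0; 2/1/1; 2/1/2; 2/2/0; 2/2/1; 2/2/2}
PSO: 12 outcomes — {0/1/0; 0/1/1; 0/1/2; 0/2/0; 0/2/1; 0/2/2; 2/1/0; 2/1/1; 2/1/2; 2/2/0; 2/2/1; 2/2/2}
target 0/2/1 ∈ {SC,TSO,PSO}

SC:yes TSO:yes PSO:yes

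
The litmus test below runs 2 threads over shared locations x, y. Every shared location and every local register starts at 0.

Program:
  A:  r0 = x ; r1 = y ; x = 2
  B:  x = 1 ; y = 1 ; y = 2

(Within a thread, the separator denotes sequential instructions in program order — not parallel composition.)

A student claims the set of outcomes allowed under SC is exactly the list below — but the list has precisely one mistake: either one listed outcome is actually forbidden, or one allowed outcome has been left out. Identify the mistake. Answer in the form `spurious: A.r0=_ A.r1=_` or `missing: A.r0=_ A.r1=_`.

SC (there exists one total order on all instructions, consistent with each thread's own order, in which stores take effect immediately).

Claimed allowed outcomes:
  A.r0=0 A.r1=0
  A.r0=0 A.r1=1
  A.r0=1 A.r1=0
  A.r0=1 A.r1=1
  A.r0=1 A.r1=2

missing: A.r0=0 A.r1=2

outcome vector order: (A.r0,A.r1)
[SC] allowed = {<0 0>, <0 1>, <0 2>, <1 0>, <1 1>, <1 2>}
SC∖claimed = {<0 2>}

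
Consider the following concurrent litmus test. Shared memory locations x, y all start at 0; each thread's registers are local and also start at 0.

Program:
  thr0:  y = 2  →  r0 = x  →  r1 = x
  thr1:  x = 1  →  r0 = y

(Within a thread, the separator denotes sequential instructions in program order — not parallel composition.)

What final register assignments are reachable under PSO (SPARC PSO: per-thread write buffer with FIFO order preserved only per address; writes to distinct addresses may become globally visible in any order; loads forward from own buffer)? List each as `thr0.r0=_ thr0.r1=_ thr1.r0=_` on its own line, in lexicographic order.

outcome vector order: (thr0.r0,thr0.r1,thr1.r0)
|PSO outcomes| = 6

thr0.r0=0 thr0.r1=0 thr1.r0=0
thr0.r0=0 thr0.r1=0 thr1.r0=2
thr0.r0=0 thr0.r1=1 thr1.r0=0
thr0.r0=0 thr0.r1=1 thr1.r0=2
thr0.r0=1 thr0.r1=1 thr1.r0=0
thr0.r0=1 thr0.r1=1 thr1.r0=2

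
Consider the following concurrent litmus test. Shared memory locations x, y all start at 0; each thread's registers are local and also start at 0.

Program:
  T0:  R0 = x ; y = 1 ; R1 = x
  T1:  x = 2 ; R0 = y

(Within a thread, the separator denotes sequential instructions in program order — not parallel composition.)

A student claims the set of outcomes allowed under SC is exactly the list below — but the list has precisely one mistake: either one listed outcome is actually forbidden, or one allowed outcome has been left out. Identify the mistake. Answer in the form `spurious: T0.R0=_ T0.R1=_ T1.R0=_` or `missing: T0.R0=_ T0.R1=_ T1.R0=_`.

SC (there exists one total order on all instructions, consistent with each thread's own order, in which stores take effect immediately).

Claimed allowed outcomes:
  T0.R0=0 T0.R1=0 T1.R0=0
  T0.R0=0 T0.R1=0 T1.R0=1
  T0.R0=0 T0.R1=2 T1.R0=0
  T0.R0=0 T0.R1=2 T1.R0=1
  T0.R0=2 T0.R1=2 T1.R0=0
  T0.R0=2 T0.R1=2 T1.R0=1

spurious: T0.R0=0 T0.R1=0 T1.R0=0

outcome vector order: (T0.R0,T0.R1,T1.R0)
under SC → 001; 020; 021; 220; 221
claimed∖SC = {000}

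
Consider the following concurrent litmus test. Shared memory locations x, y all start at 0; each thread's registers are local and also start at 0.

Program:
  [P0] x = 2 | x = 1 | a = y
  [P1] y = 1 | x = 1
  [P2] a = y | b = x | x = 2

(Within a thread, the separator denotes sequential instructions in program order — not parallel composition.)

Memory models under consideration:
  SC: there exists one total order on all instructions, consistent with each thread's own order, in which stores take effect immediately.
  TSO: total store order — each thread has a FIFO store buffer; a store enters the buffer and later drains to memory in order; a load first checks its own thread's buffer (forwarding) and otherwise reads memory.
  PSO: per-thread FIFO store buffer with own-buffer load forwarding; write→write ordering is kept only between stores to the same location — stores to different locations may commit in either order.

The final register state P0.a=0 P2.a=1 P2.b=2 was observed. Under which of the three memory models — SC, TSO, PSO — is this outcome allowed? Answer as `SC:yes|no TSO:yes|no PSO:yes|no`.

outcome vector order: (P0.a,P2.a,P2.b)
under SC → (0,0,0) (0,0,1) (0,0,2) (0,1,1) (1,0,0) (1,0,1) (1,0,2) (1,1,0) (1,1,1) (1,1,2)
under TSO → (0,0,0) (0,0,1) (0,0,2) (0,1,0) (0,1,1) (0,1,2) (1,0,0) (1,0,1) (1,0,2) (1,1,0) (1,1,1) (1,1,2)
under PSO → (0,0,0) (0,0,1) (0,0,2) (0,1,0) (0,1,1) (0,1,2) (1,0,0) (1,0,1) (1,0,2) (1,1,0) (1,1,1) (1,1,2)
target (0,1,2) ∈ {TSO,PSO}

SC:no TSO:yes PSO:yes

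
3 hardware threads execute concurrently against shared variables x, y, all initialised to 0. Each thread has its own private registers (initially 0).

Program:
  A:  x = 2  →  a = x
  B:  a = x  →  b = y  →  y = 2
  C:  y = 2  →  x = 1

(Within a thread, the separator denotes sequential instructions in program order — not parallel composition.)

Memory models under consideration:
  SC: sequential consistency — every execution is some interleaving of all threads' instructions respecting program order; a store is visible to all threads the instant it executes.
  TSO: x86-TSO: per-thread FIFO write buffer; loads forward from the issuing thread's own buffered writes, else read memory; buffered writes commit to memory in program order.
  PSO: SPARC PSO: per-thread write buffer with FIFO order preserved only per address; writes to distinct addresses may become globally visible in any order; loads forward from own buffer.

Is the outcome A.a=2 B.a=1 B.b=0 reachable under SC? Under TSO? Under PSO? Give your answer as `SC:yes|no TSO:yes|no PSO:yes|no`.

SC:no TSO:no PSO:yes

outcome vector order: (A.a,B.a,B.b)
under SC → (1,0,0) (1,0,2) (1,1,2) (1,2,0) (1,2,2) (2,0,0) (2,0,2) (2,1,2) (2,2,0) (2,2,2)
under TSO → (1,0,0) (1,0,2) (1,1,2) (1,2,0) (1,2,2) (2,0,0) (2,0,2) (2,1,2) (2,2,0) (2,2,2)
under PSO → (1,0,0) (1,0,2) (1,1,0) (1,1,2) (1,2,0) (1,2,2) (2,0,0) (2,0,2) (2,1,0) (2,1,2) (2,2,0) (2,2,2)
target (2,1,0) ∈ {PSO}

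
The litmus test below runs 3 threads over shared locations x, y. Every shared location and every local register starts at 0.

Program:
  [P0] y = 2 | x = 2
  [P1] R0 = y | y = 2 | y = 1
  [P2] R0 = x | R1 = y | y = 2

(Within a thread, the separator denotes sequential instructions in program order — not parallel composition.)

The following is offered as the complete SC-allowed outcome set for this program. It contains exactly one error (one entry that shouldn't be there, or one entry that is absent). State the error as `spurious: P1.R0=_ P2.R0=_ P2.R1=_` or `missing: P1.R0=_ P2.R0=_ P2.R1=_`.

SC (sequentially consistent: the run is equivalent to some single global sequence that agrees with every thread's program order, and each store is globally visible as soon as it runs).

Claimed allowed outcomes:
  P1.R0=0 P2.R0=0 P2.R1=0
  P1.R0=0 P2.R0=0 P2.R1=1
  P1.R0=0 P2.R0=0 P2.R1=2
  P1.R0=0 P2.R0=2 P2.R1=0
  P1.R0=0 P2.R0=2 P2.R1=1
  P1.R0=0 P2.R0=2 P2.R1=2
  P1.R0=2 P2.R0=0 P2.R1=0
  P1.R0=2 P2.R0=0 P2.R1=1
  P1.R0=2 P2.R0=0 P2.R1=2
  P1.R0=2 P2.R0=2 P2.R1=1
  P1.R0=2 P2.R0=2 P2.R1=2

spurious: P1.R0=0 P2.R0=2 P2.R1=0

outcome vector order: (P1.R0,P2.R0,P2.R1)
SC: 10 outcomes — {0/0/0, 0/0/1, 0/0/2, 0/2/1, 0/2/2, 2/0/0, 2/0/1, 2/0/2, 2/2/1, 2/2/2}
claimed∖SC = {0/2/0}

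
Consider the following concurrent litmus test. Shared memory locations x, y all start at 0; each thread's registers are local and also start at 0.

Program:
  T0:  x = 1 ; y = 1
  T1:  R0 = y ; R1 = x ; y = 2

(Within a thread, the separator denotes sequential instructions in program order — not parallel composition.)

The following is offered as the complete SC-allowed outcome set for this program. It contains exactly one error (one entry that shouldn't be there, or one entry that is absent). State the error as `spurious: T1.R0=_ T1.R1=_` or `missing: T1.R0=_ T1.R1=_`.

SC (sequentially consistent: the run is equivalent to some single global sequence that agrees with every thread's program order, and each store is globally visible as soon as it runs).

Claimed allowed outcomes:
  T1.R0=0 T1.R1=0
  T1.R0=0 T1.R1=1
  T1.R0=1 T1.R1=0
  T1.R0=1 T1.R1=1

spurious: T1.R0=1 T1.R1=0

outcome vector order: (T1.R0,T1.R1)
[SC] allowed = {<0 0> <0 1> <1 1>}
claimed∖SC = {<1 0>}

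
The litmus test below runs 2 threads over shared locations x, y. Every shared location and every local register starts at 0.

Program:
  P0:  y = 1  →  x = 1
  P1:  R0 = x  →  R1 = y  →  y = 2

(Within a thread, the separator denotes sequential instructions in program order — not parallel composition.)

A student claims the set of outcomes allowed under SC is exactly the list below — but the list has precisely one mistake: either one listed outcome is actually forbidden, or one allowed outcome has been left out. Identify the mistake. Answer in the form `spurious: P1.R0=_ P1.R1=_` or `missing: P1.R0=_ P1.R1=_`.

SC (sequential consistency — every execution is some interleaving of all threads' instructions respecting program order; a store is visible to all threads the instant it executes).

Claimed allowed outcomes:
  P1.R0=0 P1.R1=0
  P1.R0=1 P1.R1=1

missing: P1.R0=0 P1.R1=1

outcome vector order: (P1.R0,P1.R1)
under SC → 00 01 11
SC∖claimed = {01}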